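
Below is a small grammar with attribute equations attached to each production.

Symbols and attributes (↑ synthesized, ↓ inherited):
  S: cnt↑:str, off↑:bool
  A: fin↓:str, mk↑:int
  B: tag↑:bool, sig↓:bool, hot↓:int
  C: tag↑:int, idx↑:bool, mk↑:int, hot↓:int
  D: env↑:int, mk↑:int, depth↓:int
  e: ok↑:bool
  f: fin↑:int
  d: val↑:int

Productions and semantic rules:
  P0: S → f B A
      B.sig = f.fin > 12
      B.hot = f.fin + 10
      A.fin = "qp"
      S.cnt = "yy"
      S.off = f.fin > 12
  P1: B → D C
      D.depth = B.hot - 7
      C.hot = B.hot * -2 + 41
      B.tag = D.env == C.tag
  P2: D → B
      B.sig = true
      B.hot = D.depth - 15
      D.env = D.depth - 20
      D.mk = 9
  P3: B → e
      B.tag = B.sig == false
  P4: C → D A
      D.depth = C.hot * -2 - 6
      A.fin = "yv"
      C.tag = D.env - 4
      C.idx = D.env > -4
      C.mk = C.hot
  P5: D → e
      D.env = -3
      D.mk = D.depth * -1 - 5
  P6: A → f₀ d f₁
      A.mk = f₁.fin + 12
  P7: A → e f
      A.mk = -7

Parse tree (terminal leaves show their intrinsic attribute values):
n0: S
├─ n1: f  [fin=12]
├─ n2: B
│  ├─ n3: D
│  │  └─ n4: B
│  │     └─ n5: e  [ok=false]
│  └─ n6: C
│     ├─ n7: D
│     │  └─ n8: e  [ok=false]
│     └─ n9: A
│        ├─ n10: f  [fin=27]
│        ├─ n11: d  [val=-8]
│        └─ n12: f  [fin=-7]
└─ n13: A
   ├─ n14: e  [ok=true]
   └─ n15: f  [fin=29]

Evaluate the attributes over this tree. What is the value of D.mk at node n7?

-5

1. n1.fin = 12  [terminal]
2. n2.sig = false  [f.fin > 12]
3. n2.hot = 22  [f.fin + 10]
4. n3.depth = 15  [B.hot - 7]
5. n4.sig = true  [true]
6. n4.hot = 0  [D.depth - 15]
7. n5.ok = false  [terminal]
8. n4.tag = false  [B.sig == false]
9. n3.env = -5  [D.depth - 20]
10. n3.mk = 9  [9]
11. n6.hot = -3  [B.hot * -2 + 41]
12. n7.depth = 0  [C.hot * -2 - 6]
13. n8.ok = false  [terminal]
14. n7.env = -3  [-3]
15. n7.mk = -5  [D.depth * -1 - 5]
16. n9.fin = "yv"  ["yv"]
17. n10.fin = 27  [terminal]
18. n11.val = -8  [terminal]
19. n12.fin = -7  [terminal]
20. n9.mk = 5  [f₁.fin + 12]
21. n6.tag = -7  [D.env - 4]
22. n6.idx = true  [D.env > -4]
23. n6.mk = -3  [C.hot]
24. n2.tag = false  [D.env == C.tag]
25. n13.fin = "qp"  ["qp"]
26. n14.ok = true  [terminal]
27. n15.fin = 29  [terminal]
28. n13.mk = -7  [-7]
29. n0.cnt = "yy"  ["yy"]
30. n0.off = false  [f.fin > 12]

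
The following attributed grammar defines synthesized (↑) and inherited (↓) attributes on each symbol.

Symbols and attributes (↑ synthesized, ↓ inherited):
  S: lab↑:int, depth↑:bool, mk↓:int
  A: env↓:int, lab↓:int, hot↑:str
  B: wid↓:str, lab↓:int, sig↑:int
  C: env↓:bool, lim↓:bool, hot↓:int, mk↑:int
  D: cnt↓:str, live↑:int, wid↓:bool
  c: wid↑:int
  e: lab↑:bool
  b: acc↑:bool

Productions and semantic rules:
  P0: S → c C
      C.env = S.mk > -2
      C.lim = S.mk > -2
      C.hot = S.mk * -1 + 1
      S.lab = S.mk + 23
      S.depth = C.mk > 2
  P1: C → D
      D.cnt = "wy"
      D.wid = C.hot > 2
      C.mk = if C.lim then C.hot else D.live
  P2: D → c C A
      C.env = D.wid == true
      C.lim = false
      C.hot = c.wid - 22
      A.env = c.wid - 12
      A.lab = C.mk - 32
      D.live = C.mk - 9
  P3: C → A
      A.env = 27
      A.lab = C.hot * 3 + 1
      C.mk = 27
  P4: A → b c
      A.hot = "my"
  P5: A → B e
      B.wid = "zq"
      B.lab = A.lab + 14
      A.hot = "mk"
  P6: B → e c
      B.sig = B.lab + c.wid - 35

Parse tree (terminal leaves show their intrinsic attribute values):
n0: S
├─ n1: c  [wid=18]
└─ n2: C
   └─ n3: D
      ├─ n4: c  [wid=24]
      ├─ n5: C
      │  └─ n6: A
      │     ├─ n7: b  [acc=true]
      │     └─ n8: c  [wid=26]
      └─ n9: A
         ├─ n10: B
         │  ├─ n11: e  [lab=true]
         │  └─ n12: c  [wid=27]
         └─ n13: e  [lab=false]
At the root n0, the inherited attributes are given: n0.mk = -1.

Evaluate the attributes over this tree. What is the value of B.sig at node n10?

1. n0.mk = -1  [given at root]
2. n1.wid = 18  [terminal]
3. n2.env = true  [S.mk > -2]
4. n2.lim = true  [S.mk > -2]
5. n2.hot = 2  [S.mk * -1 + 1]
6. n3.cnt = "wy"  ["wy"]
7. n3.wid = false  [C.hot > 2]
8. n4.wid = 24  [terminal]
9. n5.env = false  [D.wid == true]
10. n5.lim = false  [false]
11. n5.hot = 2  [c.wid - 22]
12. n6.env = 27  [27]
13. n6.lab = 7  [C.hot * 3 + 1]
14. n7.acc = true  [terminal]
15. n8.wid = 26  [terminal]
16. n6.hot = "my"  ["my"]
17. n5.mk = 27  [27]
18. n9.env = 12  [c.wid - 12]
19. n9.lab = -5  [C.mk - 32]
20. n10.wid = "zq"  ["zq"]
21. n10.lab = 9  [A.lab + 14]
22. n11.lab = true  [terminal]
23. n12.wid = 27  [terminal]
24. n10.sig = 1  [B.lab + c.wid - 35]
25. n13.lab = false  [terminal]
26. n9.hot = "mk"  ["mk"]
27. n3.live = 18  [C.mk - 9]
28. n2.mk = 2  [if C.lim then C.hot else D.live]
29. n0.lab = 22  [S.mk + 23]
30. n0.depth = false  [C.mk > 2]

1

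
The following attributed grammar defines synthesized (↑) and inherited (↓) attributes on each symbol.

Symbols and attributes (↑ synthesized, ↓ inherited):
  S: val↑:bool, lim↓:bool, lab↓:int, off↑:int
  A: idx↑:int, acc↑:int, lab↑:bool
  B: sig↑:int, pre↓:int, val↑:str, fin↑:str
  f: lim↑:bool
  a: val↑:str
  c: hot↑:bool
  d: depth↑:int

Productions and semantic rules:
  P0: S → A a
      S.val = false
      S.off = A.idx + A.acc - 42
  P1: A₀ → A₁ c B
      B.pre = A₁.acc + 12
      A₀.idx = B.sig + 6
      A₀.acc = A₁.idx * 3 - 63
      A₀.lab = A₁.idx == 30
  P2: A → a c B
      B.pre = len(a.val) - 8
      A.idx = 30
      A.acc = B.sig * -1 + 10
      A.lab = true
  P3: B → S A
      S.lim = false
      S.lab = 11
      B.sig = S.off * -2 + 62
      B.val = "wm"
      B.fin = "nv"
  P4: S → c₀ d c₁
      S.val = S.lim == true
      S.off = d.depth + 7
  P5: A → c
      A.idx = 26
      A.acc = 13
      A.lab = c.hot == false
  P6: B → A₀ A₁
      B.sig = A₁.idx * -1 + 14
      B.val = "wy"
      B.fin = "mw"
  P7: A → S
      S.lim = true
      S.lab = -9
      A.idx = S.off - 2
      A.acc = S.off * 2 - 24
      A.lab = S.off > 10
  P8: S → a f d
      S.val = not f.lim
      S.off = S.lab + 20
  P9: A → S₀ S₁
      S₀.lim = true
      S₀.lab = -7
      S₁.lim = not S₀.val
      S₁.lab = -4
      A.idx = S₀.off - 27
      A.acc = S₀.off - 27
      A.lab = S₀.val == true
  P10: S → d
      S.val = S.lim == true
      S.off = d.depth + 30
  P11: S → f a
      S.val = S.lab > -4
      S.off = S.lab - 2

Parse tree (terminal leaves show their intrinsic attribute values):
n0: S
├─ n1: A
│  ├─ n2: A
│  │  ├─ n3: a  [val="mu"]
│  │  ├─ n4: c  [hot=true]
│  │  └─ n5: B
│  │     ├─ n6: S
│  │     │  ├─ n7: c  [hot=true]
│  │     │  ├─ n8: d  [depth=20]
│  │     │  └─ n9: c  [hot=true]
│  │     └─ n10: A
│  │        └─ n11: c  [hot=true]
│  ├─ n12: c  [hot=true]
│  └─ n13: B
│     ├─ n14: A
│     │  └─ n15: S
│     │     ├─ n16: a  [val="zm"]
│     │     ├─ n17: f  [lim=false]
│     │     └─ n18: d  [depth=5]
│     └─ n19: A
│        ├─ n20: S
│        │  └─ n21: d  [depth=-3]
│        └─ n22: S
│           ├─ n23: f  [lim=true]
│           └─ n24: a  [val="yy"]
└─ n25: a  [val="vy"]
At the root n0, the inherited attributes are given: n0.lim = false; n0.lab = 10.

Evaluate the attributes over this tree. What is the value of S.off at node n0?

5

1. n0.lim = false  [given at root]
2. n0.lab = 10  [given at root]
3. n3.val = "mu"  [terminal]
4. n4.hot = true  [terminal]
5. n5.pre = -6  [len(a.val) - 8]
6. n6.lim = false  [false]
7. n6.lab = 11  [11]
8. n7.hot = true  [terminal]
9. n8.depth = 20  [terminal]
10. n9.hot = true  [terminal]
11. n6.val = false  [S.lim == true]
12. n6.off = 27  [d.depth + 7]
13. n11.hot = true  [terminal]
14. n10.idx = 26  [26]
15. n10.acc = 13  [13]
16. n10.lab = false  [c.hot == false]
17. n5.sig = 8  [S.off * -2 + 62]
18. n5.val = "wm"  ["wm"]
19. n5.fin = "nv"  ["nv"]
20. n2.idx = 30  [30]
21. n2.acc = 2  [B.sig * -1 + 10]
22. n2.lab = true  [true]
23. n12.hot = true  [terminal]
24. n13.pre = 14  [A₁.acc + 12]
25. n15.lim = true  [true]
26. n15.lab = -9  [-9]
27. n16.val = "zm"  [terminal]
28. n17.lim = false  [terminal]
29. n18.depth = 5  [terminal]
30. n15.val = true  [not f.lim]
31. n15.off = 11  [S.lab + 20]
32. n14.idx = 9  [S.off - 2]
33. n14.acc = -2  [S.off * 2 - 24]
34. n14.lab = true  [S.off > 10]
35. n20.lim = true  [true]
36. n20.lab = -7  [-7]
37. n21.depth = -3  [terminal]
38. n20.val = true  [S.lim == true]
39. n20.off = 27  [d.depth + 30]
40. n22.lim = false  [not S₀.val]
41. n22.lab = -4  [-4]
42. n23.lim = true  [terminal]
43. n24.val = "yy"  [terminal]
44. n22.val = false  [S.lab > -4]
45. n22.off = -6  [S.lab - 2]
46. n19.idx = 0  [S₀.off - 27]
47. n19.acc = 0  [S₀.off - 27]
48. n19.lab = true  [S₀.val == true]
49. n13.sig = 14  [A₁.idx * -1 + 14]
50. n13.val = "wy"  ["wy"]
51. n13.fin = "mw"  ["mw"]
52. n1.idx = 20  [B.sig + 6]
53. n1.acc = 27  [A₁.idx * 3 - 63]
54. n1.lab = true  [A₁.idx == 30]
55. n25.val = "vy"  [terminal]
56. n0.val = false  [false]
57. n0.off = 5  [A.idx + A.acc - 42]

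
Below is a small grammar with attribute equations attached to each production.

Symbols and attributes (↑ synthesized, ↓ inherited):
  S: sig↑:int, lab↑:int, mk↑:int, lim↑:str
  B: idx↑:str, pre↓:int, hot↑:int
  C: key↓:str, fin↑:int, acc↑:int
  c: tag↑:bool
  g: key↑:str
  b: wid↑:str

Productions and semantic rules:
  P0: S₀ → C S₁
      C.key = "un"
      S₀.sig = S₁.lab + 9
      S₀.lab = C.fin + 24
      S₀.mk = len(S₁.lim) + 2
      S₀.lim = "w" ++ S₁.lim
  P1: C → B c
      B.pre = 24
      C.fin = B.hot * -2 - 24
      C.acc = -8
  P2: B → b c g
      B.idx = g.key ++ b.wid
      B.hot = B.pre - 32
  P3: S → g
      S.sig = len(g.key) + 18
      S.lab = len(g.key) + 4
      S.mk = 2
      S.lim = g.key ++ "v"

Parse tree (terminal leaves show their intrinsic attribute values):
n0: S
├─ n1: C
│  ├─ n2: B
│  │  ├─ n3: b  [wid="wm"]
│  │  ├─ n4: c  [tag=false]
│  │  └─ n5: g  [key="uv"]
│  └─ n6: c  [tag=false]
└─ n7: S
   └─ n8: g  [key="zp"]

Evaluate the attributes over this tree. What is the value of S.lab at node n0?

16

1. n1.key = "un"  ["un"]
2. n2.pre = 24  [24]
3. n3.wid = "wm"  [terminal]
4. n4.tag = false  [terminal]
5. n5.key = "uv"  [terminal]
6. n2.idx = "uvwm"  [g.key ++ b.wid]
7. n2.hot = -8  [B.pre - 32]
8. n6.tag = false  [terminal]
9. n1.fin = -8  [B.hot * -2 - 24]
10. n1.acc = -8  [-8]
11. n8.key = "zp"  [terminal]
12. n7.sig = 20  [len(g.key) + 18]
13. n7.lab = 6  [len(g.key) + 4]
14. n7.mk = 2  [2]
15. n7.lim = "zpv"  [g.key ++ "v"]
16. n0.sig = 15  [S₁.lab + 9]
17. n0.lab = 16  [C.fin + 24]
18. n0.mk = 5  [len(S₁.lim) + 2]
19. n0.lim = "wzpv"  ["w" ++ S₁.lim]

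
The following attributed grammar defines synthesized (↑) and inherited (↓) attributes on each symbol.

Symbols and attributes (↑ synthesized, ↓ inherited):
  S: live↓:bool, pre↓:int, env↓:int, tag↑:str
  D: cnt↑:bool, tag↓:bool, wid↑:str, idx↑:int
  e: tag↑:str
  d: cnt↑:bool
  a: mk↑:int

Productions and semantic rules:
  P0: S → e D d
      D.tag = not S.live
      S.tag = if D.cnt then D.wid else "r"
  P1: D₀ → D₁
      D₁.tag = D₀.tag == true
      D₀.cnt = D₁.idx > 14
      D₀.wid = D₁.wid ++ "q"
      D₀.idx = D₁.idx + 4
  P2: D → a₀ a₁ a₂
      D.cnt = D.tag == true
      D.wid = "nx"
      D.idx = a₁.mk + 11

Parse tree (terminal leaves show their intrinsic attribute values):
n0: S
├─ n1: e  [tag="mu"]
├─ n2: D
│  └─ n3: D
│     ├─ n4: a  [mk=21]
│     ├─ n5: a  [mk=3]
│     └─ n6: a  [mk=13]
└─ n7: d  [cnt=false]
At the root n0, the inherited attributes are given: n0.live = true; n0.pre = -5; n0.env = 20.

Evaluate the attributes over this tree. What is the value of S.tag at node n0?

"r"

1. n0.live = true  [given at root]
2. n0.pre = -5  [given at root]
3. n0.env = 20  [given at root]
4. n1.tag = "mu"  [terminal]
5. n2.tag = false  [not S.live]
6. n3.tag = false  [D₀.tag == true]
7. n4.mk = 21  [terminal]
8. n5.mk = 3  [terminal]
9. n6.mk = 13  [terminal]
10. n3.cnt = false  [D.tag == true]
11. n3.wid = "nx"  ["nx"]
12. n3.idx = 14  [a₁.mk + 11]
13. n2.cnt = false  [D₁.idx > 14]
14. n2.wid = "nxq"  [D₁.wid ++ "q"]
15. n2.idx = 18  [D₁.idx + 4]
16. n7.cnt = false  [terminal]
17. n0.tag = "r"  [if D.cnt then D.wid else "r"]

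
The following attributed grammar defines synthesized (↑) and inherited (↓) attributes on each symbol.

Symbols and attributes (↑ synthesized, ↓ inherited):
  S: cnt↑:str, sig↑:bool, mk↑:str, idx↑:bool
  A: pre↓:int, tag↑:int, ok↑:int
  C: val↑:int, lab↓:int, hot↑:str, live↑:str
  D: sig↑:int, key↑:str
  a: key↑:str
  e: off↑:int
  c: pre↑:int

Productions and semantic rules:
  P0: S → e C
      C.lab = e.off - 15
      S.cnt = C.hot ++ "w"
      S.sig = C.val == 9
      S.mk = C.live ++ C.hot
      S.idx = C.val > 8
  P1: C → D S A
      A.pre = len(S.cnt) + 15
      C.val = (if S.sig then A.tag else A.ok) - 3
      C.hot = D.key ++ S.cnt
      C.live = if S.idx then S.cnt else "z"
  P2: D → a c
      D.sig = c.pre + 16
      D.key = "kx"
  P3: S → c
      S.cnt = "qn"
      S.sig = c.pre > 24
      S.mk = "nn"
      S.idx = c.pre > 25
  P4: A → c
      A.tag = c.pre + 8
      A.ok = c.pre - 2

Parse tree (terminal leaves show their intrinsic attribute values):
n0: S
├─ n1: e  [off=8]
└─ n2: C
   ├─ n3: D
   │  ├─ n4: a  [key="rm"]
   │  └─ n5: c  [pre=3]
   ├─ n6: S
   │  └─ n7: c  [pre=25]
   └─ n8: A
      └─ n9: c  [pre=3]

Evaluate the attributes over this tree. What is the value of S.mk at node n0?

"zkxqn"

1. n1.off = 8  [terminal]
2. n2.lab = -7  [e.off - 15]
3. n4.key = "rm"  [terminal]
4. n5.pre = 3  [terminal]
5. n3.sig = 19  [c.pre + 16]
6. n3.key = "kx"  ["kx"]
7. n7.pre = 25  [terminal]
8. n6.cnt = "qn"  ["qn"]
9. n6.sig = true  [c.pre > 24]
10. n6.mk = "nn"  ["nn"]
11. n6.idx = false  [c.pre > 25]
12. n8.pre = 17  [len(S.cnt) + 15]
13. n9.pre = 3  [terminal]
14. n8.tag = 11  [c.pre + 8]
15. n8.ok = 1  [c.pre - 2]
16. n2.val = 8  [(if S.sig then A.tag else A.ok) - 3]
17. n2.hot = "kxqn"  [D.key ++ S.cnt]
18. n2.live = "z"  [if S.idx then S.cnt else "z"]
19. n0.cnt = "kxqnw"  [C.hot ++ "w"]
20. n0.sig = false  [C.val == 9]
21. n0.mk = "zkxqn"  [C.live ++ C.hot]
22. n0.idx = false  [C.val > 8]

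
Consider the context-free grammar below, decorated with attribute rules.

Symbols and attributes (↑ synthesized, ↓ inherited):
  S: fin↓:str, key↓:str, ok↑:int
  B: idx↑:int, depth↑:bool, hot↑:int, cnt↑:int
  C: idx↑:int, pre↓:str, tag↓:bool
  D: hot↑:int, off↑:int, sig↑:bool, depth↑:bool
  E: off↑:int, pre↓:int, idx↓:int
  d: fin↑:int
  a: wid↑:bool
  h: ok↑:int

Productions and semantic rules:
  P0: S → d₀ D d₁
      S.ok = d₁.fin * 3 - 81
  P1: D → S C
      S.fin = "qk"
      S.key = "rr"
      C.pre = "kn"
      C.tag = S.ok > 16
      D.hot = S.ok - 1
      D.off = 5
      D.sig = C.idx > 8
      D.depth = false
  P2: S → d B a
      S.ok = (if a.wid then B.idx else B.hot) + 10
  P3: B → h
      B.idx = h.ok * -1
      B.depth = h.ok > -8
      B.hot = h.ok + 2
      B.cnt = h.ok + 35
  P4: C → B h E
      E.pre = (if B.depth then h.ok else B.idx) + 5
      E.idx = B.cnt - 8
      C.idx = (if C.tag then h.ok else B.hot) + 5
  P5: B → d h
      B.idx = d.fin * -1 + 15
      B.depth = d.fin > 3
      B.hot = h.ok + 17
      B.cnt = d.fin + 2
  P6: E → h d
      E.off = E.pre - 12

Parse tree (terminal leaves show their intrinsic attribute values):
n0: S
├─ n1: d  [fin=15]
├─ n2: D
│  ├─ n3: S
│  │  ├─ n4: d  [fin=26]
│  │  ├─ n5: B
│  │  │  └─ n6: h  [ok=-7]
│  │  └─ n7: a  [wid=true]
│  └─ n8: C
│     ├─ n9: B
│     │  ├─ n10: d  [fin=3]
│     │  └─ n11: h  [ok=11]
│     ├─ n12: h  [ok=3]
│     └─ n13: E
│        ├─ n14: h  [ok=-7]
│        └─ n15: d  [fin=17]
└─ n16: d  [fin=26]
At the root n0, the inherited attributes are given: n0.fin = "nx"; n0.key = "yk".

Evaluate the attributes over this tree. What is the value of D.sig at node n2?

false

1. n0.fin = "nx"  [given at root]
2. n0.key = "yk"  [given at root]
3. n1.fin = 15  [terminal]
4. n3.fin = "qk"  ["qk"]
5. n3.key = "rr"  ["rr"]
6. n4.fin = 26  [terminal]
7. n6.ok = -7  [terminal]
8. n5.idx = 7  [h.ok * -1]
9. n5.depth = true  [h.ok > -8]
10. n5.hot = -5  [h.ok + 2]
11. n5.cnt = 28  [h.ok + 35]
12. n7.wid = true  [terminal]
13. n3.ok = 17  [(if a.wid then B.idx else B.hot) + 10]
14. n8.pre = "kn"  ["kn"]
15. n8.tag = true  [S.ok > 16]
16. n10.fin = 3  [terminal]
17. n11.ok = 11  [terminal]
18. n9.idx = 12  [d.fin * -1 + 15]
19. n9.depth = false  [d.fin > 3]
20. n9.hot = 28  [h.ok + 17]
21. n9.cnt = 5  [d.fin + 2]
22. n12.ok = 3  [terminal]
23. n13.pre = 17  [(if B.depth then h.ok else B.idx) + 5]
24. n13.idx = -3  [B.cnt - 8]
25. n14.ok = -7  [terminal]
26. n15.fin = 17  [terminal]
27. n13.off = 5  [E.pre - 12]
28. n8.idx = 8  [(if C.tag then h.ok else B.hot) + 5]
29. n2.hot = 16  [S.ok - 1]
30. n2.off = 5  [5]
31. n2.sig = false  [C.idx > 8]
32. n2.depth = false  [false]
33. n16.fin = 26  [terminal]
34. n0.ok = -3  [d₁.fin * 3 - 81]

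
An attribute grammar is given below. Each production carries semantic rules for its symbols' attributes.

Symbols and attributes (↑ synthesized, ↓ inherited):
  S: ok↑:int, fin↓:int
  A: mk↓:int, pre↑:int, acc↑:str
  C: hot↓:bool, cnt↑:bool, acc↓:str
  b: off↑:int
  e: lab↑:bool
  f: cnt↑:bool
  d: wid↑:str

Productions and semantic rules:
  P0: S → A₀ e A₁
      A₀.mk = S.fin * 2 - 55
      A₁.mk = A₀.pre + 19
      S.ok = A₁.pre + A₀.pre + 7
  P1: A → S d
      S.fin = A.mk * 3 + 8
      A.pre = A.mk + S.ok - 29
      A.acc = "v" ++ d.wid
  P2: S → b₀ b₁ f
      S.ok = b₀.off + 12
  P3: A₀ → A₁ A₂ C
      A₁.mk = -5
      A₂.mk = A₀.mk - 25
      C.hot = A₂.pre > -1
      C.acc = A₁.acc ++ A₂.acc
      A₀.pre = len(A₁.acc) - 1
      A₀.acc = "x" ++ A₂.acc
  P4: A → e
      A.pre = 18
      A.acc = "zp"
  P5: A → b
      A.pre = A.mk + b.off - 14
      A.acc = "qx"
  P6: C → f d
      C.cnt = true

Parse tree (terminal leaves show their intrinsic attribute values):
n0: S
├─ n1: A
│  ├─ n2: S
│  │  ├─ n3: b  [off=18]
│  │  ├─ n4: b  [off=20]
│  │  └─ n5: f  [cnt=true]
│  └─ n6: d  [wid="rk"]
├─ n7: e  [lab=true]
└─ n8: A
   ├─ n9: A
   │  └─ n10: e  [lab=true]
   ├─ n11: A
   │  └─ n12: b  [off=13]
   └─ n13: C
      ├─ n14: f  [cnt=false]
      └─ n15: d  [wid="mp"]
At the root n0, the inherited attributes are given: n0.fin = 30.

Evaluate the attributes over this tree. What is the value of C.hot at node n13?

false

1. n0.fin = 30  [given at root]
2. n1.mk = 5  [S.fin * 2 - 55]
3. n2.fin = 23  [A.mk * 3 + 8]
4. n3.off = 18  [terminal]
5. n4.off = 20  [terminal]
6. n5.cnt = true  [terminal]
7. n2.ok = 30  [b₀.off + 12]
8. n6.wid = "rk"  [terminal]
9. n1.pre = 6  [A.mk + S.ok - 29]
10. n1.acc = "vrk"  ["v" ++ d.wid]
11. n7.lab = true  [terminal]
12. n8.mk = 25  [A₀.pre + 19]
13. n9.mk = -5  [-5]
14. n10.lab = true  [terminal]
15. n9.pre = 18  [18]
16. n9.acc = "zp"  ["zp"]
17. n11.mk = 0  [A₀.mk - 25]
18. n12.off = 13  [terminal]
19. n11.pre = -1  [A.mk + b.off - 14]
20. n11.acc = "qx"  ["qx"]
21. n13.hot = false  [A₂.pre > -1]
22. n13.acc = "zpqx"  [A₁.acc ++ A₂.acc]
23. n14.cnt = false  [terminal]
24. n15.wid = "mp"  [terminal]
25. n13.cnt = true  [true]
26. n8.pre = 1  [len(A₁.acc) - 1]
27. n8.acc = "xqx"  ["x" ++ A₂.acc]
28. n0.ok = 14  [A₁.pre + A₀.pre + 7]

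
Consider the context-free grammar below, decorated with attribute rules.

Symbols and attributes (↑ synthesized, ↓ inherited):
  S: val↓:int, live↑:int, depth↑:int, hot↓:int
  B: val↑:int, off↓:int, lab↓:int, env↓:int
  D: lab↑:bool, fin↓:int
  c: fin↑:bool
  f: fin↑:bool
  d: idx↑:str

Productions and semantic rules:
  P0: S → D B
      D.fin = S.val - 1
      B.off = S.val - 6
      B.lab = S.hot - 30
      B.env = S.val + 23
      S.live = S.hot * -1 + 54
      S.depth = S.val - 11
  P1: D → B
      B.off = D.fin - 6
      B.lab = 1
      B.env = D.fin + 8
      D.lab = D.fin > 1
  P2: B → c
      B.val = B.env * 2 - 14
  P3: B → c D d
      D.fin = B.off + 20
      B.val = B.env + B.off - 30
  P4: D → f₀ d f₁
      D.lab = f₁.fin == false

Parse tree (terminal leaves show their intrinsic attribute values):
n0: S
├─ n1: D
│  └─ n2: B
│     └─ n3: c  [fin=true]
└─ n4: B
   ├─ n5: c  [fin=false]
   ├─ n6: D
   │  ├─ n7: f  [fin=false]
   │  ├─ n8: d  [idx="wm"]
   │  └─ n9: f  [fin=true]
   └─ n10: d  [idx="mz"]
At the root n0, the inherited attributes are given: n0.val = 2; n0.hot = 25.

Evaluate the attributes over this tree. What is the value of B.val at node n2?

1. n0.val = 2  [given at root]
2. n0.hot = 25  [given at root]
3. n1.fin = 1  [S.val - 1]
4. n2.off = -5  [D.fin - 6]
5. n2.lab = 1  [1]
6. n2.env = 9  [D.fin + 8]
7. n3.fin = true  [terminal]
8. n2.val = 4  [B.env * 2 - 14]
9. n1.lab = false  [D.fin > 1]
10. n4.off = -4  [S.val - 6]
11. n4.lab = -5  [S.hot - 30]
12. n4.env = 25  [S.val + 23]
13. n5.fin = false  [terminal]
14. n6.fin = 16  [B.off + 20]
15. n7.fin = false  [terminal]
16. n8.idx = "wm"  [terminal]
17. n9.fin = true  [terminal]
18. n6.lab = false  [f₁.fin == false]
19. n10.idx = "mz"  [terminal]
20. n4.val = -9  [B.env + B.off - 30]
21. n0.live = 29  [S.hot * -1 + 54]
22. n0.depth = -9  [S.val - 11]

4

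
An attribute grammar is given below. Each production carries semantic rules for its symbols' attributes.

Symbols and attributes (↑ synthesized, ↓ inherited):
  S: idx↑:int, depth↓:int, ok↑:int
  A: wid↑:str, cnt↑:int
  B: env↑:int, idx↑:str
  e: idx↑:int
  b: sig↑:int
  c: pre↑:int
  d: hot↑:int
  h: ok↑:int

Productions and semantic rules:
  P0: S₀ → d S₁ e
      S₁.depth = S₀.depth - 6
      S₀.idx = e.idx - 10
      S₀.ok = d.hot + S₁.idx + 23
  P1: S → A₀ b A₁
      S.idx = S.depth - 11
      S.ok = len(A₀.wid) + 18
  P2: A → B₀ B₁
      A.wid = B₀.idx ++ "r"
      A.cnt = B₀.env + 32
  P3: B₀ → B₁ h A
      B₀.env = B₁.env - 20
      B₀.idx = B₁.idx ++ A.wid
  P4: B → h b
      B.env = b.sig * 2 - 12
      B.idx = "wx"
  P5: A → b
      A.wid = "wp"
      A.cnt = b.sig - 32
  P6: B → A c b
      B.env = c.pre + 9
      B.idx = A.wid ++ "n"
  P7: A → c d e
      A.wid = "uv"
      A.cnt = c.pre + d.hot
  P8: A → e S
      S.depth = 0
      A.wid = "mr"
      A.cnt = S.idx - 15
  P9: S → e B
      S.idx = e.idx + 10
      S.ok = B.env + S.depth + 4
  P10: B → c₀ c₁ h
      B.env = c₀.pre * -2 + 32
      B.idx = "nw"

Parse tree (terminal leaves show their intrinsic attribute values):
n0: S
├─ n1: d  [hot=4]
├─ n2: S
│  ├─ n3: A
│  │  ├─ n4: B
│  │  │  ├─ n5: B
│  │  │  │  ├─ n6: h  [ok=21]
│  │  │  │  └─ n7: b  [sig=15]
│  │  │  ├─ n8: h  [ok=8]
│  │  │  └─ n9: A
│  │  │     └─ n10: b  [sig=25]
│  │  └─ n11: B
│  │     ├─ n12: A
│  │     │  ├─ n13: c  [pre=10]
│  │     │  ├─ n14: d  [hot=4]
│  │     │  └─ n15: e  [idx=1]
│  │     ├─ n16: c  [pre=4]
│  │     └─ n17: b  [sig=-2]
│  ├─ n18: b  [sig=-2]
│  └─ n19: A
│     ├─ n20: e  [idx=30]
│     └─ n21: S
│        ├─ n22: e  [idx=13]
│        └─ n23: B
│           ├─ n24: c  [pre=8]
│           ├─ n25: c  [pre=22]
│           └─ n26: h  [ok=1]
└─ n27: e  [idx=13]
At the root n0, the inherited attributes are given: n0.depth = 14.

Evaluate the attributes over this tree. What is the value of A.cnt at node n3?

1. n0.depth = 14  [given at root]
2. n1.hot = 4  [terminal]
3. n2.depth = 8  [S₀.depth - 6]
4. n6.ok = 21  [terminal]
5. n7.sig = 15  [terminal]
6. n5.env = 18  [b.sig * 2 - 12]
7. n5.idx = "wx"  ["wx"]
8. n8.ok = 8  [terminal]
9. n10.sig = 25  [terminal]
10. n9.wid = "wp"  ["wp"]
11. n9.cnt = -7  [b.sig - 32]
12. n4.env = -2  [B₁.env - 20]
13. n4.idx = "wxwp"  [B₁.idx ++ A.wid]
14. n13.pre = 10  [terminal]
15. n14.hot = 4  [terminal]
16. n15.idx = 1  [terminal]
17. n12.wid = "uv"  ["uv"]
18. n12.cnt = 14  [c.pre + d.hot]
19. n16.pre = 4  [terminal]
20. n17.sig = -2  [terminal]
21. n11.env = 13  [c.pre + 9]
22. n11.idx = "uvn"  [A.wid ++ "n"]
23. n3.wid = "wxwpr"  [B₀.idx ++ "r"]
24. n3.cnt = 30  [B₀.env + 32]
25. n18.sig = -2  [terminal]
26. n20.idx = 30  [terminal]
27. n21.depth = 0  [0]
28. n22.idx = 13  [terminal]
29. n24.pre = 8  [terminal]
30. n25.pre = 22  [terminal]
31. n26.ok = 1  [terminal]
32. n23.env = 16  [c₀.pre * -2 + 32]
33. n23.idx = "nw"  ["nw"]
34. n21.idx = 23  [e.idx + 10]
35. n21.ok = 20  [B.env + S.depth + 4]
36. n19.wid = "mr"  ["mr"]
37. n19.cnt = 8  [S.idx - 15]
38. n2.idx = -3  [S.depth - 11]
39. n2.ok = 23  [len(A₀.wid) + 18]
40. n27.idx = 13  [terminal]
41. n0.idx = 3  [e.idx - 10]
42. n0.ok = 24  [d.hot + S₁.idx + 23]

30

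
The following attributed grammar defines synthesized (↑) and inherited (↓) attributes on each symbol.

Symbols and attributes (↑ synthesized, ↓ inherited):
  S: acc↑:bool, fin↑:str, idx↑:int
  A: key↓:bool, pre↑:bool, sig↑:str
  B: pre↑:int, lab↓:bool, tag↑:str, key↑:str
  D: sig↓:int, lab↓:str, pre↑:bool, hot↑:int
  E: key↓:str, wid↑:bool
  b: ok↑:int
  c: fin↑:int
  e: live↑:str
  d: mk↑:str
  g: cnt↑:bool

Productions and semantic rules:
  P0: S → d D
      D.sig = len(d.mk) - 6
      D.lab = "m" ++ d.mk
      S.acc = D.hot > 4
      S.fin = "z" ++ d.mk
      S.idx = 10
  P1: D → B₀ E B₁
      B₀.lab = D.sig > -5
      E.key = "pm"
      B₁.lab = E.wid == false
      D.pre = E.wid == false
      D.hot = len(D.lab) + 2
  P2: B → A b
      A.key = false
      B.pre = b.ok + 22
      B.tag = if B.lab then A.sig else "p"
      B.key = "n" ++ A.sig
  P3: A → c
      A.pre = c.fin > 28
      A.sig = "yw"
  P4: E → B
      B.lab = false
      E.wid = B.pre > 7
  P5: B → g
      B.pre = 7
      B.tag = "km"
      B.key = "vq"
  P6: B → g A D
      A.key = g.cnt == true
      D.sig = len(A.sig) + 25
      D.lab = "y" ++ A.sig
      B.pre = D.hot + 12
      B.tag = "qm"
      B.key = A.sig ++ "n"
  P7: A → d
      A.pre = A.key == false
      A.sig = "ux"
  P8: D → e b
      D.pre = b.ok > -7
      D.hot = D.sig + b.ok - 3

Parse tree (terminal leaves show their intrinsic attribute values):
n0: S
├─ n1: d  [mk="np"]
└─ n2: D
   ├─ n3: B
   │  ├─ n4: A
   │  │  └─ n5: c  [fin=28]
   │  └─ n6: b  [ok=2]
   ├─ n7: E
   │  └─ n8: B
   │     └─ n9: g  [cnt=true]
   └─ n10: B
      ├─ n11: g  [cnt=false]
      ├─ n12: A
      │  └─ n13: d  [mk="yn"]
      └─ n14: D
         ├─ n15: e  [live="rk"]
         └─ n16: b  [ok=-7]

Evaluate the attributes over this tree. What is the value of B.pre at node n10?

29

1. n1.mk = "np"  [terminal]
2. n2.sig = -4  [len(d.mk) - 6]
3. n2.lab = "mnp"  ["m" ++ d.mk]
4. n3.lab = true  [D.sig > -5]
5. n4.key = false  [false]
6. n5.fin = 28  [terminal]
7. n4.pre = false  [c.fin > 28]
8. n4.sig = "yw"  ["yw"]
9. n6.ok = 2  [terminal]
10. n3.pre = 24  [b.ok + 22]
11. n3.tag = "yw"  [if B.lab then A.sig else "p"]
12. n3.key = "nyw"  ["n" ++ A.sig]
13. n7.key = "pm"  ["pm"]
14. n8.lab = false  [false]
15. n9.cnt = true  [terminal]
16. n8.pre = 7  [7]
17. n8.tag = "km"  ["km"]
18. n8.key = "vq"  ["vq"]
19. n7.wid = false  [B.pre > 7]
20. n10.lab = true  [E.wid == false]
21. n11.cnt = false  [terminal]
22. n12.key = false  [g.cnt == true]
23. n13.mk = "yn"  [terminal]
24. n12.pre = true  [A.key == false]
25. n12.sig = "ux"  ["ux"]
26. n14.sig = 27  [len(A.sig) + 25]
27. n14.lab = "yux"  ["y" ++ A.sig]
28. n15.live = "rk"  [terminal]
29. n16.ok = -7  [terminal]
30. n14.pre = false  [b.ok > -7]
31. n14.hot = 17  [D.sig + b.ok - 3]
32. n10.pre = 29  [D.hot + 12]
33. n10.tag = "qm"  ["qm"]
34. n10.key = "uxn"  [A.sig ++ "n"]
35. n2.pre = true  [E.wid == false]
36. n2.hot = 5  [len(D.lab) + 2]
37. n0.acc = true  [D.hot > 4]
38. n0.fin = "znp"  ["z" ++ d.mk]
39. n0.idx = 10  [10]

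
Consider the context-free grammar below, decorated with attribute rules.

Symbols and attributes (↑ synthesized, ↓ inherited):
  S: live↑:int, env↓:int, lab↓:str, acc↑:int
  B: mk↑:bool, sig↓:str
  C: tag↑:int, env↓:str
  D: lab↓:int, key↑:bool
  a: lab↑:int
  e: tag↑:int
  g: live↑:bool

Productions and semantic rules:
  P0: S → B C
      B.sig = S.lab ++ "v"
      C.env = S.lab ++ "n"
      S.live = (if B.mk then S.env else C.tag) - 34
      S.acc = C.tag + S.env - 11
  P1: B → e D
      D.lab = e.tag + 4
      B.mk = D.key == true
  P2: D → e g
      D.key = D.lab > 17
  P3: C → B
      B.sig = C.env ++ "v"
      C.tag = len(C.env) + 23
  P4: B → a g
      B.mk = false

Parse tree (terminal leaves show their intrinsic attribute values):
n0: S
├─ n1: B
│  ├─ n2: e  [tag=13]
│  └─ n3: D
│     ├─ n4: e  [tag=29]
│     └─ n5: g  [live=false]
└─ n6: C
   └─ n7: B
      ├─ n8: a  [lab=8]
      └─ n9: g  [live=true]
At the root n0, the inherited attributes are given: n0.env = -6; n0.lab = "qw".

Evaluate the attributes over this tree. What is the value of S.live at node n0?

1. n0.env = -6  [given at root]
2. n0.lab = "qw"  [given at root]
3. n1.sig = "qwv"  [S.lab ++ "v"]
4. n2.tag = 13  [terminal]
5. n3.lab = 17  [e.tag + 4]
6. n4.tag = 29  [terminal]
7. n5.live = false  [terminal]
8. n3.key = false  [D.lab > 17]
9. n1.mk = false  [D.key == true]
10. n6.env = "qwn"  [S.lab ++ "n"]
11. n7.sig = "qwnv"  [C.env ++ "v"]
12. n8.lab = 8  [terminal]
13. n9.live = true  [terminal]
14. n7.mk = false  [false]
15. n6.tag = 26  [len(C.env) + 23]
16. n0.live = -8  [(if B.mk then S.env else C.tag) - 34]
17. n0.acc = 9  [C.tag + S.env - 11]

-8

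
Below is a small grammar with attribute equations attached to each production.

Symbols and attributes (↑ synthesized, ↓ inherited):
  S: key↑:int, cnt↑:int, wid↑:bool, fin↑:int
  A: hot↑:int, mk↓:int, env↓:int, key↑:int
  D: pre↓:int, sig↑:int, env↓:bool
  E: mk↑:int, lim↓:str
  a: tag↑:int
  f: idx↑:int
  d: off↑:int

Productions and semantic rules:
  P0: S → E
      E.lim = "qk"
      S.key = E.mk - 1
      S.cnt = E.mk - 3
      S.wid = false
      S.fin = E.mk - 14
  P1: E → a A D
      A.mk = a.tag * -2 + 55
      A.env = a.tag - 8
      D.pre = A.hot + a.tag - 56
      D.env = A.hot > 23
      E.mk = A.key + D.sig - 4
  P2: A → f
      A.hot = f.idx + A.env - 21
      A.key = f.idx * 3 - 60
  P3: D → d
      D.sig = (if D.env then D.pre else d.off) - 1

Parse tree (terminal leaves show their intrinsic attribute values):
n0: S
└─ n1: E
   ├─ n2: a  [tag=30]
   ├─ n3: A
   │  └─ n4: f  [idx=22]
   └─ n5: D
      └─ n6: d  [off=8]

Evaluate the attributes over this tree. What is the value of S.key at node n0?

8

1. n1.lim = "qk"  ["qk"]
2. n2.tag = 30  [terminal]
3. n3.mk = -5  [a.tag * -2 + 55]
4. n3.env = 22  [a.tag - 8]
5. n4.idx = 22  [terminal]
6. n3.hot = 23  [f.idx + A.env - 21]
7. n3.key = 6  [f.idx * 3 - 60]
8. n5.pre = -3  [A.hot + a.tag - 56]
9. n5.env = false  [A.hot > 23]
10. n6.off = 8  [terminal]
11. n5.sig = 7  [(if D.env then D.pre else d.off) - 1]
12. n1.mk = 9  [A.key + D.sig - 4]
13. n0.key = 8  [E.mk - 1]
14. n0.cnt = 6  [E.mk - 3]
15. n0.wid = false  [false]
16. n0.fin = -5  [E.mk - 14]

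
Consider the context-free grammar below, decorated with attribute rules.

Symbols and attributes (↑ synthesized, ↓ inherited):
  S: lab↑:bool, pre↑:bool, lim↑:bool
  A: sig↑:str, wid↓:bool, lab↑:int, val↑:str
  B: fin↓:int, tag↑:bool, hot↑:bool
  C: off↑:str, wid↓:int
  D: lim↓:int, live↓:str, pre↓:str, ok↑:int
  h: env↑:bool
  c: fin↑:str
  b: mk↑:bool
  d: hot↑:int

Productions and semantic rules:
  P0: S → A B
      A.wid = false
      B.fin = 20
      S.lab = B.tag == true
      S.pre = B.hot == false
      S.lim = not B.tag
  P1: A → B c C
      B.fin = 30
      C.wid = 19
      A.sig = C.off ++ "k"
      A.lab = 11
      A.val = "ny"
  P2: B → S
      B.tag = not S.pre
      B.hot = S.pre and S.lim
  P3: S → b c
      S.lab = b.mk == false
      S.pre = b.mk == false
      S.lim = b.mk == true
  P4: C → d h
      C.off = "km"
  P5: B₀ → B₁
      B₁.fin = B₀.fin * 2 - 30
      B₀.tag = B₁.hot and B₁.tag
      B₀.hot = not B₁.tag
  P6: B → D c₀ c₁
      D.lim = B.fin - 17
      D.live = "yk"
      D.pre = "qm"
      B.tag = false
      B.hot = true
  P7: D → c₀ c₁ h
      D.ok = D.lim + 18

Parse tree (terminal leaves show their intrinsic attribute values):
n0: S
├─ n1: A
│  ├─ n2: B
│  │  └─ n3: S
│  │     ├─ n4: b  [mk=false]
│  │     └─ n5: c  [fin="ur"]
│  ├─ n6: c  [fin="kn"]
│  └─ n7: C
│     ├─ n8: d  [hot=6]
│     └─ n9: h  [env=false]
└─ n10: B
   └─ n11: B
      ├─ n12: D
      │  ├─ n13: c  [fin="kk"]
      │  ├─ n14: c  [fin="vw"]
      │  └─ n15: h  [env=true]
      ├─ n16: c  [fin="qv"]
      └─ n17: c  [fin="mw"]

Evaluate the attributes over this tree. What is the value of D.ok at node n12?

1. n1.wid = false  [false]
2. n2.fin = 30  [30]
3. n4.mk = false  [terminal]
4. n5.fin = "ur"  [terminal]
5. n3.lab = true  [b.mk == false]
6. n3.pre = true  [b.mk == false]
7. n3.lim = false  [b.mk == true]
8. n2.tag = false  [not S.pre]
9. n2.hot = false  [S.pre and S.lim]
10. n6.fin = "kn"  [terminal]
11. n7.wid = 19  [19]
12. n8.hot = 6  [terminal]
13. n9.env = false  [terminal]
14. n7.off = "km"  ["km"]
15. n1.sig = "kmk"  [C.off ++ "k"]
16. n1.lab = 11  [11]
17. n1.val = "ny"  ["ny"]
18. n10.fin = 20  [20]
19. n11.fin = 10  [B₀.fin * 2 - 30]
20. n12.lim = -7  [B.fin - 17]
21. n12.live = "yk"  ["yk"]
22. n12.pre = "qm"  ["qm"]
23. n13.fin = "kk"  [terminal]
24. n14.fin = "vw"  [terminal]
25. n15.env = true  [terminal]
26. n12.ok = 11  [D.lim + 18]
27. n16.fin = "qv"  [terminal]
28. n17.fin = "mw"  [terminal]
29. n11.tag = false  [false]
30. n11.hot = true  [true]
31. n10.tag = false  [B₁.hot and B₁.tag]
32. n10.hot = true  [not B₁.tag]
33. n0.lab = false  [B.tag == true]
34. n0.pre = false  [B.hot == false]
35. n0.lim = true  [not B.tag]

11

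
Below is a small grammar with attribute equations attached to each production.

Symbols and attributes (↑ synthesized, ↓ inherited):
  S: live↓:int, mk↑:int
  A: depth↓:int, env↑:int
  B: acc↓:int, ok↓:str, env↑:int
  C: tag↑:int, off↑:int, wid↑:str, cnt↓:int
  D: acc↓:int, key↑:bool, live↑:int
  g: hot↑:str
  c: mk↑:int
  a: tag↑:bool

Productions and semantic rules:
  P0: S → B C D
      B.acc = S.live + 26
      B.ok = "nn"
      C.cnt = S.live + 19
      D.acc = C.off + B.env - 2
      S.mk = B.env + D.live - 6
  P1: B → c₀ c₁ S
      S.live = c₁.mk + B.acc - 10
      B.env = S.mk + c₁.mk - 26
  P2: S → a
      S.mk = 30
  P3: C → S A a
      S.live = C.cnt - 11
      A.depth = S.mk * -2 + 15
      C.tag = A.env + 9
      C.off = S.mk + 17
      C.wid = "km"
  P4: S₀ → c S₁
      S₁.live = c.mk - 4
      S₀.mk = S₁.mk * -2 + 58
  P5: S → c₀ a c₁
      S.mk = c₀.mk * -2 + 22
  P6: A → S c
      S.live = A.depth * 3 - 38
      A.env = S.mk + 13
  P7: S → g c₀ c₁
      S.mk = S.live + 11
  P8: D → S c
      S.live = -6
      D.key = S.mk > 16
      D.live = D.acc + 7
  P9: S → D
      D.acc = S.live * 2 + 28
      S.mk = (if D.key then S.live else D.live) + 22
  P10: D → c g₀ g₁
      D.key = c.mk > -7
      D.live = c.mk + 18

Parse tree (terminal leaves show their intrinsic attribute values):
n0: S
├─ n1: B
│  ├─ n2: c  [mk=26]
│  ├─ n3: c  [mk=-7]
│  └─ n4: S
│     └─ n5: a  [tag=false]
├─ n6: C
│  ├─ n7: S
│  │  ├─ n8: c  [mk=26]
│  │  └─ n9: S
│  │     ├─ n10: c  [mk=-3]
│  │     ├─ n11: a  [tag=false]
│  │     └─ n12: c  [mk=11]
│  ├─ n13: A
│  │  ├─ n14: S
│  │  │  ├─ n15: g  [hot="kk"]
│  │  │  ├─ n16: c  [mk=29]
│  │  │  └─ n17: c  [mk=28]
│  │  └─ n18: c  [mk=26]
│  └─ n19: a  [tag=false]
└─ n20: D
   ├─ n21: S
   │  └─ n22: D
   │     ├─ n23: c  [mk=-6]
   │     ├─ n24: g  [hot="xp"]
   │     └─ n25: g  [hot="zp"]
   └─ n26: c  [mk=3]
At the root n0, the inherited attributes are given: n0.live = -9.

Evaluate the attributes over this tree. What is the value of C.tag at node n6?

28

1. n0.live = -9  [given at root]
2. n1.acc = 17  [S.live + 26]
3. n1.ok = "nn"  ["nn"]
4. n2.mk = 26  [terminal]
5. n3.mk = -7  [terminal]
6. n4.live = 0  [c₁.mk + B.acc - 10]
7. n5.tag = false  [terminal]
8. n4.mk = 30  [30]
9. n1.env = -3  [S.mk + c₁.mk - 26]
10. n6.cnt = 10  [S.live + 19]
11. n7.live = -1  [C.cnt - 11]
12. n8.mk = 26  [terminal]
13. n9.live = 22  [c.mk - 4]
14. n10.mk = -3  [terminal]
15. n11.tag = false  [terminal]
16. n12.mk = 11  [terminal]
17. n9.mk = 28  [c₀.mk * -2 + 22]
18. n7.mk = 2  [S₁.mk * -2 + 58]
19. n13.depth = 11  [S.mk * -2 + 15]
20. n14.live = -5  [A.depth * 3 - 38]
21. n15.hot = "kk"  [terminal]
22. n16.mk = 29  [terminal]
23. n17.mk = 28  [terminal]
24. n14.mk = 6  [S.live + 11]
25. n18.mk = 26  [terminal]
26. n13.env = 19  [S.mk + 13]
27. n19.tag = false  [terminal]
28. n6.tag = 28  [A.env + 9]
29. n6.off = 19  [S.mk + 17]
30. n6.wid = "km"  ["km"]
31. n20.acc = 14  [C.off + B.env - 2]
32. n21.live = -6  [-6]
33. n22.acc = 16  [S.live * 2 + 28]
34. n23.mk = -6  [terminal]
35. n24.hot = "xp"  [terminal]
36. n25.hot = "zp"  [terminal]
37. n22.key = true  [c.mk > -7]
38. n22.live = 12  [c.mk + 18]
39. n21.mk = 16  [(if D.key then S.live else D.live) + 22]
40. n26.mk = 3  [terminal]
41. n20.key = false  [S.mk > 16]
42. n20.live = 21  [D.acc + 7]
43. n0.mk = 12  [B.env + D.live - 6]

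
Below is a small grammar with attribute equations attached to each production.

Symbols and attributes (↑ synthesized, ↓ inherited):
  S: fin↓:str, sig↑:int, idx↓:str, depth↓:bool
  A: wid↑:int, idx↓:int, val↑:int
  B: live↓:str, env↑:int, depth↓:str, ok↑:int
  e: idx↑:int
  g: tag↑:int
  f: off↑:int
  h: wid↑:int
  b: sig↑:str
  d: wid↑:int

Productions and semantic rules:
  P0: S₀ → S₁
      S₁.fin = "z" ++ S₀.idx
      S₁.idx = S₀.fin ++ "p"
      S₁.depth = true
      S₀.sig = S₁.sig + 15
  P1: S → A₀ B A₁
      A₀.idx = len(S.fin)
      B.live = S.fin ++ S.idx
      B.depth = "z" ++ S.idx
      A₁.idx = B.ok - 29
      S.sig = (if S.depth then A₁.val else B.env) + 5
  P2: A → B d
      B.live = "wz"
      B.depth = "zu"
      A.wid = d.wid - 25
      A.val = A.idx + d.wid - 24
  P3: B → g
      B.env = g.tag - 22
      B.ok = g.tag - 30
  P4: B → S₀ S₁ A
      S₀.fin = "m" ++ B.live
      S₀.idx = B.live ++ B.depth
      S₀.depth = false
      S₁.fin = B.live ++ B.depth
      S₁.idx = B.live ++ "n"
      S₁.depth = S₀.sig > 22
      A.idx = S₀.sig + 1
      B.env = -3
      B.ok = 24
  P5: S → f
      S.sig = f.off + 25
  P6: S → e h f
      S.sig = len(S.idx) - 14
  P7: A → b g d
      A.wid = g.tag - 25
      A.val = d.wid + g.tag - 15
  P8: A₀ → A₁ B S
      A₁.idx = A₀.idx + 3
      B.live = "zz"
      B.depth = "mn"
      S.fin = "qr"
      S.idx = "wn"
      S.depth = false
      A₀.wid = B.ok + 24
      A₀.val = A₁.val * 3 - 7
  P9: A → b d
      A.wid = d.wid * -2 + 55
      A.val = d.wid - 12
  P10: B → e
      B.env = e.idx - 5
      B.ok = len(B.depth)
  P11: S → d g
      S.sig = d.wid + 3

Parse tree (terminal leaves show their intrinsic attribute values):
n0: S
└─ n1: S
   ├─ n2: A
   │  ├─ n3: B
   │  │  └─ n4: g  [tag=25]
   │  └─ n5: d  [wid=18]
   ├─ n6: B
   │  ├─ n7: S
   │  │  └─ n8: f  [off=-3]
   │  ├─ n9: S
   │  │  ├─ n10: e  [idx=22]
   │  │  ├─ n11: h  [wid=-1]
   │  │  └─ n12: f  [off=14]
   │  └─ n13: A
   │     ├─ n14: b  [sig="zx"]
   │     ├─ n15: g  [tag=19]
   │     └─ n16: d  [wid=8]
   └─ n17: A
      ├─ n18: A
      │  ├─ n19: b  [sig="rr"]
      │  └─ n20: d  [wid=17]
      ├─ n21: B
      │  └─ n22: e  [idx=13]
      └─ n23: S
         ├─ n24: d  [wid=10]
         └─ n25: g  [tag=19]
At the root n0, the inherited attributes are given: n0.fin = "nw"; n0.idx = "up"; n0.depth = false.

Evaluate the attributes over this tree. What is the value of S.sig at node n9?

1. n0.fin = "nw"  [given at root]
2. n0.idx = "up"  [given at root]
3. n0.depth = false  [given at root]
4. n1.fin = "zup"  ["z" ++ S₀.idx]
5. n1.idx = "nwp"  [S₀.fin ++ "p"]
6. n1.depth = true  [true]
7. n2.idx = 3  [len(S.fin)]
8. n3.live = "wz"  ["wz"]
9. n3.depth = "zu"  ["zu"]
10. n4.tag = 25  [terminal]
11. n3.env = 3  [g.tag - 22]
12. n3.ok = -5  [g.tag - 30]
13. n5.wid = 18  [terminal]
14. n2.wid = -7  [d.wid - 25]
15. n2.val = -3  [A.idx + d.wid - 24]
16. n6.live = "zupnwp"  [S.fin ++ S.idx]
17. n6.depth = "znwp"  ["z" ++ S.idx]
18. n7.fin = "mzupnwp"  ["m" ++ B.live]
19. n7.idx = "zupnwpznwp"  [B.live ++ B.depth]
20. n7.depth = false  [false]
21. n8.off = -3  [terminal]
22. n7.sig = 22  [f.off + 25]
23. n9.fin = "zupnwpznwp"  [B.live ++ B.depth]
24. n9.idx = "zupnwpn"  [B.live ++ "n"]
25. n9.depth = false  [S₀.sig > 22]
26. n10.idx = 22  [terminal]
27. n11.wid = -1  [terminal]
28. n12.off = 14  [terminal]
29. n9.sig = -7  [len(S.idx) - 14]
30. n13.idx = 23  [S₀.sig + 1]
31. n14.sig = "zx"  [terminal]
32. n15.tag = 19  [terminal]
33. n16.wid = 8  [terminal]
34. n13.wid = -6  [g.tag - 25]
35. n13.val = 12  [d.wid + g.tag - 15]
36. n6.env = -3  [-3]
37. n6.ok = 24  [24]
38. n17.idx = -5  [B.ok - 29]
39. n18.idx = -2  [A₀.idx + 3]
40. n19.sig = "rr"  [terminal]
41. n20.wid = 17  [terminal]
42. n18.wid = 21  [d.wid * -2 + 55]
43. n18.val = 5  [d.wid - 12]
44. n21.live = "zz"  ["zz"]
45. n21.depth = "mn"  ["mn"]
46. n22.idx = 13  [terminal]
47. n21.env = 8  [e.idx - 5]
48. n21.ok = 2  [len(B.depth)]
49. n23.fin = "qr"  ["qr"]
50. n23.idx = "wn"  ["wn"]
51. n23.depth = false  [false]
52. n24.wid = 10  [terminal]
53. n25.tag = 19  [terminal]
54. n23.sig = 13  [d.wid + 3]
55. n17.wid = 26  [B.ok + 24]
56. n17.val = 8  [A₁.val * 3 - 7]
57. n1.sig = 13  [(if S.depth then A₁.val else B.env) + 5]
58. n0.sig = 28  [S₁.sig + 15]

-7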